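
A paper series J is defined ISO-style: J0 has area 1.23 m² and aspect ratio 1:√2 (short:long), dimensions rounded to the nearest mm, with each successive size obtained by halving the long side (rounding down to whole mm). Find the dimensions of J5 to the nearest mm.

164 × 233 mm

Let J0's short side be w mm. w · w√2 = 1.23 m² = 1,230,000 mm², so w ≈ 932.6 mm and w√2 ≈ 1318.9 mm → J0 = 933 × 1319 mm.
J1: ⌊1319/2⌋ × 933 = 659 × 933 mm
J2: ⌊933/2⌋ × 659 = 466 × 659 mm
J3: ⌊659/2⌋ × 466 = 329 × 466 mm
J4: ⌊466/2⌋ × 329 = 233 × 329 mm
J5: ⌊329/2⌋ × 233 = 164 × 233 mm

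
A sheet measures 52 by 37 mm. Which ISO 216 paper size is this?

Aspect ratio 52/37 ≈ 1.405 — close to the ISO √2 ≈ 1.414.
In the A-series (A0 area = 1 m²): A9 = 37 × 52 mm.

A9 (37 × 52 mm)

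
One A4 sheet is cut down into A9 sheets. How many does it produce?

A4 = 210 × 297 mm; A9 = 37 × 52 mm.
Each halving step doubles the count; 5 steps from A4 to A9.
2^5 = 32.

32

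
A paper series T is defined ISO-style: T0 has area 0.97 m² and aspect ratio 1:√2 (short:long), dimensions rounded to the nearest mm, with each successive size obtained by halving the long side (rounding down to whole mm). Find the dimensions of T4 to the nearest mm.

207 × 292 mm

Let T0's short side be w mm. w · w√2 = 0.97 m² = 970,000 mm², so w ≈ 828.2 mm and w√2 ≈ 1171.2 mm → T0 = 828 × 1171 mm.
T1: ⌊1171/2⌋ × 828 = 585 × 828 mm
T2: ⌊828/2⌋ × 585 = 414 × 585 mm
T3: ⌊585/2⌋ × 414 = 292 × 414 mm
T4: ⌊414/2⌋ × 292 = 207 × 292 mm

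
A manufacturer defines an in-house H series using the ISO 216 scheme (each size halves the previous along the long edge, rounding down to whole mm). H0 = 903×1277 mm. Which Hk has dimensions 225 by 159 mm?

H5

H0: 903 × 1277 mm
H1: 638 × 903 mm
H2: 451 × 638 mm
H3: 319 × 451 mm
H4: 225 × 319 mm
H5: 159 × 225 mm
H6: 112 × 159 mm
→ matches H5.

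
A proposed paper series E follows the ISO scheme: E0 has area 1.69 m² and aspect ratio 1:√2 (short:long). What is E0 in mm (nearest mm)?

Let the short side be w mm. Then w · w√2 = 1.69 m² = 1,690,000 mm².
w² = 1,690,000/√2, so w ≈ 1093.2 mm; long side = w√2 ≈ 1546.0 mm.

1093 × 1546 mm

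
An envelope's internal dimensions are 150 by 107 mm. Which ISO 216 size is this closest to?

Aspect ratio 150/107 ≈ 1.402 — close to the ISO √2 ≈ 1.414.
In the A-series (A0 area = 1 m²): A6 = 105 × 148 mm.
Off by 4 mm total — nearest standard size.

A6 (105 × 148 mm)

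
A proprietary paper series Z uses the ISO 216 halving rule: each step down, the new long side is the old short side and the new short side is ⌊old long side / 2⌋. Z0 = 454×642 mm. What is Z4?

113 × 160 mm

Z1: ⌊642/2⌋ × 454 = 321 × 454 mm
Z2: ⌊454/2⌋ × 321 = 227 × 321 mm
Z3: ⌊321/2⌋ × 227 = 160 × 227 mm
Z4: ⌊227/2⌋ × 160 = 113 × 160 mm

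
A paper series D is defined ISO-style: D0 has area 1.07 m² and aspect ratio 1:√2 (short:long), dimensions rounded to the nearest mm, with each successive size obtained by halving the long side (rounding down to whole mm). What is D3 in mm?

307 × 435 mm

Let D0's short side be w mm. w · w√2 = 1.07 m² = 1,070,000 mm², so w ≈ 869.8 mm and w√2 ≈ 1230.1 mm → D0 = 870 × 1230 mm.
D1: ⌊1230/2⌋ × 870 = 615 × 870 mm
D2: ⌊870/2⌋ × 615 = 435 × 615 mm
D3: ⌊615/2⌋ × 435 = 307 × 435 mm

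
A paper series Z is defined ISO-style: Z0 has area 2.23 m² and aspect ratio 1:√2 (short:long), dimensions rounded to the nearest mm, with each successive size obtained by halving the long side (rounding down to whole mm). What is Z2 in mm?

628 × 888 mm

Let Z0's short side be w mm. w · w√2 = 2.23 m² = 2,230,000 mm², so w ≈ 1255.7 mm and w√2 ≈ 1775.9 mm → Z0 = 1256 × 1776 mm.
Z1: ⌊1776/2⌋ × 1256 = 888 × 1256 mm
Z2: ⌊1256/2⌋ × 888 = 628 × 888 mm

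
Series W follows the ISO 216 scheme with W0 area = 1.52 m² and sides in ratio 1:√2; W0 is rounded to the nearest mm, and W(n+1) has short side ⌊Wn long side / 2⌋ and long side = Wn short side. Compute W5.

Let W0's short side be w mm. w · w√2 = 1.52 m² = 1,520,000 mm², so w ≈ 1036.7 mm and w√2 ≈ 1466.2 mm → W0 = 1037 × 1466 mm.
W1: ⌊1466/2⌋ × 1037 = 733 × 1037 mm
W2: ⌊1037/2⌋ × 733 = 518 × 733 mm
W3: ⌊733/2⌋ × 518 = 366 × 518 mm
W4: ⌊518/2⌋ × 366 = 259 × 366 mm
W5: ⌊366/2⌋ × 259 = 183 × 259 mm

183 × 259 mm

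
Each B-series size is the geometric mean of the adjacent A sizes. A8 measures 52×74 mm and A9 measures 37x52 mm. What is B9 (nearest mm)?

Short side: √(52 · 37) = √1924 ≈ 43.9 → 44 mm
Long side: √(74 · 52) = √3848 ≈ 62.0 → 62 mm

44 × 62 mm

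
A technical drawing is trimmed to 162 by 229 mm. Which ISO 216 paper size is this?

C5 (162 × 229 mm)

Aspect ratio 229/162 ≈ 1.414 — close to the ISO √2 ≈ 1.414.
In the C-series (envelope sizes, between A and B): C5 = 162 × 229 mm.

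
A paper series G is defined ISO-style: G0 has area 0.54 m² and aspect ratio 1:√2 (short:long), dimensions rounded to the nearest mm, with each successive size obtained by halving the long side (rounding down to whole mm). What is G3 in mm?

218 × 309 mm

Let G0's short side be w mm. w · w√2 = 0.54 m² = 540,000 mm², so w ≈ 617.9 mm and w√2 ≈ 873.9 mm → G0 = 618 × 874 mm.
G1: ⌊874/2⌋ × 618 = 437 × 618 mm
G2: ⌊618/2⌋ × 437 = 309 × 437 mm
G3: ⌊437/2⌋ × 309 = 218 × 309 mm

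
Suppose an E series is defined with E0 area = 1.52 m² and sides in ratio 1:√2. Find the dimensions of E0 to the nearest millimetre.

Let the short side be w mm. Then w · w√2 = 1.52 m² = 1,520,000 mm².
w² = 1,520,000/√2, so w ≈ 1036.7 mm; long side = w√2 ≈ 1466.2 mm.

1037 × 1466 mm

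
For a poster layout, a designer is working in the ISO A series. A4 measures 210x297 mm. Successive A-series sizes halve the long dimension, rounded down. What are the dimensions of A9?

37 × 52 mm

A5: ⌊297/2⌋ × 210 = 148 × 210 mm
A6: ⌊210/2⌋ × 148 = 105 × 148 mm
A7: ⌊148/2⌋ × 105 = 74 × 105 mm
A8: ⌊105/2⌋ × 74 = 52 × 74 mm
A9: ⌊74/2⌋ × 52 = 37 × 52 mm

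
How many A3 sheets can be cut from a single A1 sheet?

A1 = 594 × 841 mm; A3 = 297 × 420 mm.
Each halving step doubles the count; 2 steps from A1 to A3.
2^2 = 4.

4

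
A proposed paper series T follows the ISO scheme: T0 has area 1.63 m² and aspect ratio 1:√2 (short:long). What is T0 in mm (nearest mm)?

1074 × 1518 mm

Let the short side be w mm. Then w · w√2 = 1.63 m² = 1,630,000 mm².
w² = 1,630,000/√2, so w ≈ 1073.6 mm; long side = w√2 ≈ 1518.3 mm.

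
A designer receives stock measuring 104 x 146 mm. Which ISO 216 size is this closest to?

A6 (105 × 148 mm)

Aspect ratio 146/104 ≈ 1.404 — close to the ISO √2 ≈ 1.414.
In the A-series (A0 area = 1 m²): A6 = 105 × 148 mm.
Off by 3 mm total — nearest standard size.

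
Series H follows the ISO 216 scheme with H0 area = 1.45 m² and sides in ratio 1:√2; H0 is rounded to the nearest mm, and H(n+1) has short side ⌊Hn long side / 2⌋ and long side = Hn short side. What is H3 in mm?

358 × 506 mm

Let H0's short side be w mm. w · w√2 = 1.45 m² = 1,450,000 mm², so w ≈ 1012.6 mm and w√2 ≈ 1432.0 mm → H0 = 1013 × 1432 mm.
H1: ⌊1432/2⌋ × 1013 = 716 × 1013 mm
H2: ⌊1013/2⌋ × 716 = 506 × 716 mm
H3: ⌊716/2⌋ × 506 = 358 × 506 mm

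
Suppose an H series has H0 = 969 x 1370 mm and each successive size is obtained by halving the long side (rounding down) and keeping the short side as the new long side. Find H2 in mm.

H1: ⌊1370/2⌋ × 969 = 685 × 969 mm
H2: ⌊969/2⌋ × 685 = 484 × 685 mm

484 × 685 mm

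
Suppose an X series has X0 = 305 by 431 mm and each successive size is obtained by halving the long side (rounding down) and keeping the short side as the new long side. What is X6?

38 × 53 mm

X1 = 215 × 305 mm (from X0 by 1 halving).
X2: ⌊305/2⌋ × 215 = 152 × 215 mm
X3: ⌊215/2⌋ × 152 = 107 × 152 mm
X4: ⌊152/2⌋ × 107 = 76 × 107 mm
X5: ⌊107/2⌋ × 76 = 53 × 76 mm
X6: ⌊76/2⌋ × 53 = 38 × 53 mm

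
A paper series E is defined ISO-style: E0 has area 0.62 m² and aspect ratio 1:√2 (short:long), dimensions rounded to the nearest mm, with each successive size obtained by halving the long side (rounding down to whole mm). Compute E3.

Let E0's short side be w mm. w · w√2 = 0.62 m² = 620,000 mm², so w ≈ 662.1 mm and w√2 ≈ 936.4 mm → E0 = 662 × 936 mm.
E1: ⌊936/2⌋ × 662 = 468 × 662 mm
E2: ⌊662/2⌋ × 468 = 331 × 468 mm
E3: ⌊468/2⌋ × 331 = 234 × 331 mm

234 × 331 mm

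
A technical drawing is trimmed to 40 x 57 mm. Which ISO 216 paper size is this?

Aspect ratio 57/40 ≈ 1.425 — close to the ISO √2 ≈ 1.414.
In the C-series (envelope sizes, between A and B): C9 = 40 × 57 mm.

C9 (40 × 57 mm)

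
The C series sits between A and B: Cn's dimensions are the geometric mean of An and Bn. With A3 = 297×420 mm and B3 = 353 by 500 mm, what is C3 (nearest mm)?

Short side: √(297 · 353) = √104841 ≈ 323.8 → 324 mm
Long side: √(420 · 500) = √210000 ≈ 458.3 → 458 mm

324 × 458 mm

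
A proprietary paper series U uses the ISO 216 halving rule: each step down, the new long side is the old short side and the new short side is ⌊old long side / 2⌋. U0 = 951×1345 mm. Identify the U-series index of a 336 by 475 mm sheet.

U3

U0: 951 × 1345 mm
U1: 672 × 951 mm
U2: 475 × 672 mm
U3: 336 × 475 mm
U4: 237 × 336 mm
→ matches U3.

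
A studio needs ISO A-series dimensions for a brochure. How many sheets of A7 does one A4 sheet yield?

8

A4 = 210 × 297 mm; A7 = 74 × 105 mm.
Each halving step doubles the count; 3 steps from A4 to A7.
2^3 = 8.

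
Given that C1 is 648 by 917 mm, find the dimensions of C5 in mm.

C2: ⌊917/2⌋ × 648 = 458 × 648 mm
C3: ⌊648/2⌋ × 458 = 324 × 458 mm
C4: ⌊458/2⌋ × 324 = 229 × 324 mm
C5: ⌊324/2⌋ × 229 = 162 × 229 mm

162 × 229 mm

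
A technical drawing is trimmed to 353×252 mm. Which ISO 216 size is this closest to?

Aspect ratio 353/252 ≈ 1.401 — close to the ISO √2 ≈ 1.414.
In the B-series (B0 = 1000 × 1414 mm): B4 = 250 × 353 mm.
Off by 2 mm total — nearest standard size.

B4 (250 × 353 mm)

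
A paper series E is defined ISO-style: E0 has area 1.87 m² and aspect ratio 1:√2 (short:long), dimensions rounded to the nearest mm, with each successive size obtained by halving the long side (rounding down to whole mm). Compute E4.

287 × 406 mm

Let E0's short side be w mm. w · w√2 = 1.87 m² = 1,870,000 mm², so w ≈ 1149.9 mm and w√2 ≈ 1626.2 mm → E0 = 1150 × 1626 mm.
E1: ⌊1626/2⌋ × 1150 = 813 × 1150 mm
E2: ⌊1150/2⌋ × 813 = 575 × 813 mm
E3: ⌊813/2⌋ × 575 = 406 × 575 mm
E4: ⌊575/2⌋ × 406 = 287 × 406 mm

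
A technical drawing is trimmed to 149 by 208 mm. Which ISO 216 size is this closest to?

Aspect ratio 208/149 ≈ 1.396 (ISO target is √2 ≈ 1.414).
In the A-series (A0 area = 1 m²): A5 = 148 × 210 mm.
Off by 3 mm total — nearest standard size.

A5 (148 × 210 mm)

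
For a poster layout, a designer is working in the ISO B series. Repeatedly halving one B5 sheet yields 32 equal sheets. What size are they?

32 = 2^5, so 5 halving steps.
B5 → B6 → … → B10 after 5 steps.

B10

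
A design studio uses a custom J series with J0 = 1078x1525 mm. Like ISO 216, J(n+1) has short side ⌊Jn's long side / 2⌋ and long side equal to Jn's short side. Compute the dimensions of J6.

134 × 190 mm

J1: ⌊1525/2⌋ × 1078 = 762 × 1078 mm
J2: ⌊1078/2⌋ × 762 = 539 × 762 mm
J3: ⌊762/2⌋ × 539 = 381 × 539 mm
J4: ⌊539/2⌋ × 381 = 269 × 381 mm
J5: ⌊381/2⌋ × 269 = 190 × 269 mm
J6: ⌊269/2⌋ × 190 = 134 × 190 mm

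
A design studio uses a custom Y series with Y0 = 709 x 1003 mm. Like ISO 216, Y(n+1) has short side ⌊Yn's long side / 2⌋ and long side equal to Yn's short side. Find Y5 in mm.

Y1: ⌊1003/2⌋ × 709 = 501 × 709 mm
Y2: ⌊709/2⌋ × 501 = 354 × 501 mm
Y3: ⌊501/2⌋ × 354 = 250 × 354 mm
Y4: ⌊354/2⌋ × 250 = 177 × 250 mm
Y5: ⌊250/2⌋ × 177 = 125 × 177 mm

125 × 177 mm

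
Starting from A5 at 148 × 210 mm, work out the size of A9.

A6: ⌊210/2⌋ × 148 = 105 × 148 mm
A7: ⌊148/2⌋ × 105 = 74 × 105 mm
A8: ⌊105/2⌋ × 74 = 52 × 74 mm
A9: ⌊74/2⌋ × 52 = 37 × 52 mm

37 × 52 mm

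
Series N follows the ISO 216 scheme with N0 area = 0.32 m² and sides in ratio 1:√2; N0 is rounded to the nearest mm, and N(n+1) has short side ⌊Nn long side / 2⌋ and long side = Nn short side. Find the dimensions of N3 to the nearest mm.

168 × 238 mm

Let N0's short side be w mm. w · w√2 = 0.32 m² = 320,000 mm², so w ≈ 475.7 mm and w√2 ≈ 672.7 mm → N0 = 476 × 673 mm.
N1: ⌊673/2⌋ × 476 = 336 × 476 mm
N2: ⌊476/2⌋ × 336 = 238 × 336 mm
N3: ⌊336/2⌋ × 238 = 168 × 238 mm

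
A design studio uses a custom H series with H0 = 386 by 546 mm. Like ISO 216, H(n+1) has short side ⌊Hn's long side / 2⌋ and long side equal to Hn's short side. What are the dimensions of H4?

96 × 136 mm

H1: ⌊546/2⌋ × 386 = 273 × 386 mm
H2: ⌊386/2⌋ × 273 = 193 × 273 mm
H3: ⌊273/2⌋ × 193 = 136 × 193 mm
H4: ⌊193/2⌋ × 136 = 96 × 136 mm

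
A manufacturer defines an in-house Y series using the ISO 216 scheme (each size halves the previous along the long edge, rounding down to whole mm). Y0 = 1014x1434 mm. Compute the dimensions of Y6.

126 × 179 mm

Y1 = 717 × 1014 mm (from Y0 by 1 halving).
Y2: ⌊1014/2⌋ × 717 = 507 × 717 mm
Y3: ⌊717/2⌋ × 507 = 358 × 507 mm
Y4: ⌊507/2⌋ × 358 = 253 × 358 mm
Y5: ⌊358/2⌋ × 253 = 179 × 253 mm
Y6: ⌊253/2⌋ × 179 = 126 × 179 mm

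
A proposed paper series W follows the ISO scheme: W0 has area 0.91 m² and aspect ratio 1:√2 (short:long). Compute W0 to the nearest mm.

802 × 1134 mm

Let the short side be w mm. Then w · w√2 = 0.91 m² = 910,000 mm².
w² = 910,000/√2, so w ≈ 802.2 mm; long side = w√2 ≈ 1134.4 mm.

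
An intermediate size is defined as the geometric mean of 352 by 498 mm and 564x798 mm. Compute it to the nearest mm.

Short side: √(352 · 564) = √198528 ≈ 445.6 → 446 mm
Long side: √(498 · 798) = √397404 ≈ 630.4 → 630 mm

446 × 630 mm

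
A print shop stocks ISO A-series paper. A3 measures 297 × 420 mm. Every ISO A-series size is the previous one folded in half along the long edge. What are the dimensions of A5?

148 × 210 mm

A4: ⌊420/2⌋ × 297 = 210 × 297 mm
A5: ⌊297/2⌋ × 210 = 148 × 210 mm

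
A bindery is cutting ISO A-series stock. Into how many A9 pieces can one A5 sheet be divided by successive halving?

16

Each ISO step halves the sheet: 1 × A5 → 2 × A6 → 4 × A7 → 8 × A8 → …
From A5 to A9 is 4 halving steps: 2^4 = 16.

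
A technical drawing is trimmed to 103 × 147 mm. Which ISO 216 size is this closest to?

A6 (105 × 148 mm)

Aspect ratio 147/103 ≈ 1.427 — close to the ISO √2 ≈ 1.414.
In the A-series (A0 area = 1 m²): A6 = 105 × 148 mm.
Off by 3 mm total — nearest standard size.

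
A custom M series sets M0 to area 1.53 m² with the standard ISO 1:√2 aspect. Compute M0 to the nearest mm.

1040 × 1471 mm

Let the short side be w mm. Then w · w√2 = 1.53 m² = 1,530,000 mm².
w² = 1,530,000/√2, so w ≈ 1040.1 mm; long side = w√2 ≈ 1471.0 mm.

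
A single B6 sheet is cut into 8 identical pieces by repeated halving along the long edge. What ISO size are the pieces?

B9

8 = 2^3, so 3 halving steps.
B6 → B7 → … → B9 after 3 steps.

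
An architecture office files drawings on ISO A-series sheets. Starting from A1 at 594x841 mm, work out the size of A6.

105 × 148 mm

A2: ⌊841/2⌋ × 594 = 420 × 594 mm
A3: ⌊594/2⌋ × 420 = 297 × 420 mm
A4: ⌊420/2⌋ × 297 = 210 × 297 mm
A5: ⌊297/2⌋ × 210 = 148 × 210 mm
A6: ⌊210/2⌋ × 148 = 105 × 148 mm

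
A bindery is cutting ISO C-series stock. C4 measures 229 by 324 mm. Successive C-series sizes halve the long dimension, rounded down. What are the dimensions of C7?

81 × 114 mm

C5: ⌊324/2⌋ × 229 = 162 × 229 mm
C6: ⌊229/2⌋ × 162 = 114 × 162 mm
C7: ⌊162/2⌋ × 114 = 81 × 114 mm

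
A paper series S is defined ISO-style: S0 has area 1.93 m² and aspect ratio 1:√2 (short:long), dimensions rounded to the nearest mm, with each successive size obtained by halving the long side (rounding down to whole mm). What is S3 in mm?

413 × 584 mm

Let S0's short side be w mm. w · w√2 = 1.93 m² = 1,930,000 mm², so w ≈ 1168.2 mm and w√2 ≈ 1652.1 mm → S0 = 1168 × 1652 mm.
S1: ⌊1652/2⌋ × 1168 = 826 × 1168 mm
S2: ⌊1168/2⌋ × 826 = 584 × 826 mm
S3: ⌊826/2⌋ × 584 = 413 × 584 mm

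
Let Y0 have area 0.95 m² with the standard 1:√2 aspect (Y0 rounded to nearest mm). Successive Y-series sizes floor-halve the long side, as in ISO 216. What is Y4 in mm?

Let Y0's short side be w mm. w · w√2 = 0.95 m² = 950,000 mm², so w ≈ 819.6 mm and w√2 ≈ 1159.1 mm → Y0 = 820 × 1159 mm.
Y1: ⌊1159/2⌋ × 820 = 579 × 820 mm
Y2: ⌊820/2⌋ × 579 = 410 × 579 mm
Y3: ⌊579/2⌋ × 410 = 289 × 410 mm
Y4: ⌊410/2⌋ × 289 = 205 × 289 mm

205 × 289 mm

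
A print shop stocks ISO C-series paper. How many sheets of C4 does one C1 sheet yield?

C1 = 648 × 917 mm; C4 = 229 × 324 mm.
Each halving step doubles the count; 3 steps from C1 to C4.
2^3 = 8.

8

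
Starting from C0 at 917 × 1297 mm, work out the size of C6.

C1: ⌊1297/2⌋ × 917 = 648 × 917 mm
C2: ⌊917/2⌋ × 648 = 458 × 648 mm
C3: ⌊648/2⌋ × 458 = 324 × 458 mm
C4: ⌊458/2⌋ × 324 = 229 × 324 mm
C5: ⌊324/2⌋ × 229 = 162 × 229 mm
C6: ⌊229/2⌋ × 162 = 114 × 162 mm

114 × 162 mm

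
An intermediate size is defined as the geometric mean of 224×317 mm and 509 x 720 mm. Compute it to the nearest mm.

338 × 478 mm

Short side: √(224 · 509) = √114016 ≈ 337.7 → 338 mm
Long side: √(317 · 720) = √228240 ≈ 477.7 → 478 mm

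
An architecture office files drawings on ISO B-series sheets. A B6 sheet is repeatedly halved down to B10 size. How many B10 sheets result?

16

B6 = 125 × 176 mm; B10 = 31 × 44 mm.
Each halving step doubles the count; 4 steps from B6 to B10.
2^4 = 16.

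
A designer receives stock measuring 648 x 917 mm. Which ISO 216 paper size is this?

Aspect ratio 917/648 ≈ 1.415 — close to the ISO √2 ≈ 1.414.
In the C-series (envelope sizes, between A and B): C1 = 648 × 917 mm.

C1 (648 × 917 mm)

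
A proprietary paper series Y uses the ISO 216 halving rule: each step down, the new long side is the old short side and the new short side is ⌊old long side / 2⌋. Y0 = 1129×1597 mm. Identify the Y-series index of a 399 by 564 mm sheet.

Y3

Y0: 1129 × 1597 mm
Y1: 798 × 1129 mm
Y2: 564 × 798 mm
Y3: 399 × 564 mm
Y4: 282 × 399 mm
→ matches Y3.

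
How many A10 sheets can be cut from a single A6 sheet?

16

Each ISO step halves the sheet: 1 × A6 → 2 × A7 → 4 × A8 → 8 × A9 → …
From A6 to A10 is 4 halving steps: 2^4 = 16.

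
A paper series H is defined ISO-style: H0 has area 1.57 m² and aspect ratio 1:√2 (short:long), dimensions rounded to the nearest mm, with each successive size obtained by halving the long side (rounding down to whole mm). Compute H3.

Let H0's short side be w mm. w · w√2 = 1.57 m² = 1,570,000 mm², so w ≈ 1053.6 mm and w√2 ≈ 1490.1 mm → H0 = 1054 × 1490 mm.
H1: ⌊1490/2⌋ × 1054 = 745 × 1054 mm
H2: ⌊1054/2⌋ × 745 = 527 × 745 mm
H3: ⌊745/2⌋ × 527 = 372 × 527 mm

372 × 527 mm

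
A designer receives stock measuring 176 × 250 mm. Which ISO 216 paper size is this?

Aspect ratio 250/176 ≈ 1.420 — close to the ISO √2 ≈ 1.414.
In the B-series (B0 = 1000 × 1414 mm): B5 = 176 × 250 mm.

B5 (176 × 250 mm)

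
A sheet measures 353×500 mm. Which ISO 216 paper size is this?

Aspect ratio 500/353 ≈ 1.416 — close to the ISO √2 ≈ 1.414.
In the B-series (B0 = 1000 × 1414 mm): B3 = 353 × 500 mm.

B3 (353 × 500 mm)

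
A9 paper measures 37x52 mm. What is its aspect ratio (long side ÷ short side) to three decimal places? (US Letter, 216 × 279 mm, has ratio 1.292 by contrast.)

52 / 37 = 1.405
ISO 216 targets √2 ≈ 1.414; the -0.009 deviation is from mm rounding.

1.405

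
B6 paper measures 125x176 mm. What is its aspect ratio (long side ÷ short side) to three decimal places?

176 / 125 = 1.408
ISO 216 targets √2 ≈ 1.414; the -0.006 deviation is from mm rounding.

1.408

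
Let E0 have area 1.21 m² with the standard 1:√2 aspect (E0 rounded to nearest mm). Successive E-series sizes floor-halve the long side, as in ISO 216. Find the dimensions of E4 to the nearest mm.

231 × 327 mm

Let E0's short side be w mm. w · w√2 = 1.21 m² = 1,210,000 mm², so w ≈ 925.0 mm and w√2 ≈ 1308.1 mm → E0 = 925 × 1308 mm.
E1: ⌊1308/2⌋ × 925 = 654 × 925 mm
E2: ⌊925/2⌋ × 654 = 462 × 654 mm
E3: ⌊654/2⌋ × 462 = 327 × 462 mm
E4: ⌊462/2⌋ × 327 = 231 × 327 mm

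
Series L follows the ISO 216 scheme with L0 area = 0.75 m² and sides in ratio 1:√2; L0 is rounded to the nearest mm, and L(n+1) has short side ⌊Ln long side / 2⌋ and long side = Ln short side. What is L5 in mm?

128 × 182 mm

Let L0's short side be w mm. w · w√2 = 0.75 m² = 750,000 mm², so w ≈ 728.2 mm and w√2 ≈ 1029.9 mm → L0 = 728 × 1030 mm.
L1: ⌊1030/2⌋ × 728 = 515 × 728 mm
L2: ⌊728/2⌋ × 515 = 364 × 515 mm
L3: ⌊515/2⌋ × 364 = 257 × 364 mm
L4: ⌊364/2⌋ × 257 = 182 × 257 mm
L5: ⌊257/2⌋ × 182 = 128 × 182 mm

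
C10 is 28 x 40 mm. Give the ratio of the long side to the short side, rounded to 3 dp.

40 / 28 = 1.429
ISO 216 targets √2 ≈ 1.414; the +0.014 deviation is from mm rounding.

1.429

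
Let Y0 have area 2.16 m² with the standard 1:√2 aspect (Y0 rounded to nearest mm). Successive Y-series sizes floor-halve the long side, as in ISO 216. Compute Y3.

Let Y0's short side be w mm. w · w√2 = 2.16 m² = 2,160,000 mm², so w ≈ 1235.9 mm and w√2 ≈ 1747.8 mm → Y0 = 1236 × 1748 mm.
Y1: ⌊1748/2⌋ × 1236 = 874 × 1236 mm
Y2: ⌊1236/2⌋ × 874 = 618 × 874 mm
Y3: ⌊874/2⌋ × 618 = 437 × 618 mm

437 × 618 mm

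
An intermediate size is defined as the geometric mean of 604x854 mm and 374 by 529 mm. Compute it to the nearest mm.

475 × 672 mm

Short side: √(604 · 374) = √225896 ≈ 475.3 → 475 mm
Long side: √(854 · 529) = √451766 ≈ 672.1 → 672 mm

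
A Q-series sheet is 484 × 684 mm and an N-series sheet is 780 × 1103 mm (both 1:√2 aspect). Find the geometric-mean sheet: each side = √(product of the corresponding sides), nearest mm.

Short side: √(484 · 780) = √377520 ≈ 614.4 → 614 mm
Long side: √(684 · 1103) = √754452 ≈ 868.6 → 869 mm

614 × 869 mm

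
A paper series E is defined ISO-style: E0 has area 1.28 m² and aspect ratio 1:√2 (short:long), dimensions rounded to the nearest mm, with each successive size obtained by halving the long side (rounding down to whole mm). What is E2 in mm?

Let E0's short side be w mm. w · w√2 = 1.28 m² = 1,280,000 mm², so w ≈ 951.4 mm and w√2 ≈ 1345.4 mm → E0 = 951 × 1345 mm.
E1: ⌊1345/2⌋ × 951 = 672 × 951 mm
E2: ⌊951/2⌋ × 672 = 475 × 672 mm

475 × 672 mm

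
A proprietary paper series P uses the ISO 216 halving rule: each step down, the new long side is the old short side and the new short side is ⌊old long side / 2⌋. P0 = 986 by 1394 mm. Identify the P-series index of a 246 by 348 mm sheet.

P4

P0: 986 × 1394 mm
P1: 697 × 986 mm
P2: 493 × 697 mm
P3: 348 × 493 mm
P4: 246 × 348 mm
P5: 174 × 246 mm
→ matches P4.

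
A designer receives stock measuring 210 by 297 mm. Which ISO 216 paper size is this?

Aspect ratio 297/210 ≈ 1.414 — close to the ISO √2 ≈ 1.414.
In the A-series (A0 area = 1 m²): A4 = 210 × 297 mm.

A4 (210 × 297 mm)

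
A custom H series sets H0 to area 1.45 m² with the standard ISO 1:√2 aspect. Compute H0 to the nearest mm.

Let the short side be w mm. Then w · w√2 = 1.45 m² = 1,450,000 mm².
w² = 1,450,000/√2, so w ≈ 1012.6 mm; long side = w√2 ≈ 1432.0 mm.

1013 × 1432 mm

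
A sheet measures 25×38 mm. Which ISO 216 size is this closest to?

Aspect ratio 38/25 ≈ 1.520 (ISO target is √2 ≈ 1.414).
In the A-series (A0 area = 1 m²): A10 = 26 × 37 mm.
Off by 2 mm total — nearest standard size.

A10 (26 × 37 mm)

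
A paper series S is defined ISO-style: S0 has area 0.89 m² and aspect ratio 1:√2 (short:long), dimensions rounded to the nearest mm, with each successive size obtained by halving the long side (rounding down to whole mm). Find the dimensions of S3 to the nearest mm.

280 × 396 mm

Let S0's short side be w mm. w · w√2 = 0.89 m² = 890,000 mm², so w ≈ 793.3 mm and w√2 ≈ 1121.9 mm → S0 = 793 × 1122 mm.
S1: ⌊1122/2⌋ × 793 = 561 × 793 mm
S2: ⌊793/2⌋ × 561 = 396 × 561 mm
S3: ⌊561/2⌋ × 396 = 280 × 396 mm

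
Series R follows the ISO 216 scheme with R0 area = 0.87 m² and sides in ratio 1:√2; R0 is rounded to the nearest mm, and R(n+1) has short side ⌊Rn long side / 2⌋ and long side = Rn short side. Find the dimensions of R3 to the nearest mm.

277 × 392 mm

Let R0's short side be w mm. w · w√2 = 0.87 m² = 870,000 mm², so w ≈ 784.3 mm and w√2 ≈ 1109.2 mm → R0 = 784 × 1109 mm.
R1: ⌊1109/2⌋ × 784 = 554 × 784 mm
R2: ⌊784/2⌋ × 554 = 392 × 554 mm
R3: ⌊554/2⌋ × 392 = 277 × 392 mm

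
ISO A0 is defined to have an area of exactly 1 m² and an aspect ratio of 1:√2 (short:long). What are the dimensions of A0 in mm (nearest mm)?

Let the short side be w mm. Then the long side is w√2 and w · w√2 = 10⁶ mm².
w² = 10⁶/√2, so w = 1000 / 2^(1/4) ≈ 840.9 mm; long side = 1000 · 2^(1/4) ≈ 1189.2 mm.

841 × 1189 mm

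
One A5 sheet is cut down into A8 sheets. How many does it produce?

8

Each ISO step halves the sheet: 1 × A5 → 2 × A6 → 4 × A7 → 8 × A8
From A5 to A8 is 3 halving steps: 2^3 = 8.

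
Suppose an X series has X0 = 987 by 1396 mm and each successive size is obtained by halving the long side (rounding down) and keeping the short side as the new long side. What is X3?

349 × 493 mm

X1: ⌊1396/2⌋ × 987 = 698 × 987 mm
X2: ⌊987/2⌋ × 698 = 493 × 698 mm
X3: ⌊698/2⌋ × 493 = 349 × 493 mm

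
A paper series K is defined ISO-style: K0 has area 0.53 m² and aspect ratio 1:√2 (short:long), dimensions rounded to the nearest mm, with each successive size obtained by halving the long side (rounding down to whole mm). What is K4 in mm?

Let K0's short side be w mm. w · w√2 = 0.53 m² = 530,000 mm², so w ≈ 612.2 mm and w√2 ≈ 865.8 mm → K0 = 612 × 866 mm.
K1: ⌊866/2⌋ × 612 = 433 × 612 mm
K2: ⌊612/2⌋ × 433 = 306 × 433 mm
K3: ⌊433/2⌋ × 306 = 216 × 306 mm
K4: ⌊306/2⌋ × 216 = 153 × 216 mm

153 × 216 mm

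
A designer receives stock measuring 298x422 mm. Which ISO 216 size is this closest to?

Aspect ratio 422/298 ≈ 1.416 — close to the ISO √2 ≈ 1.414.
In the A-series (A0 area = 1 m²): A3 = 297 × 420 mm.
Off by 3 mm total — nearest standard size.

A3 (297 × 420 mm)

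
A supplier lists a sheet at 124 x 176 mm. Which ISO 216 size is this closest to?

Aspect ratio 176/124 ≈ 1.419 — close to the ISO √2 ≈ 1.414.
In the B-series (B0 = 1000 × 1414 mm): B6 = 125 × 176 mm.
Off by 1 mm total — nearest standard size.

B6 (125 × 176 mm)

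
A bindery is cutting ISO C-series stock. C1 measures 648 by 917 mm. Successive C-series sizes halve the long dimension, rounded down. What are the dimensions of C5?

162 × 229 mm

C2: ⌊917/2⌋ × 648 = 458 × 648 mm
C3: ⌊648/2⌋ × 458 = 324 × 458 mm
C4: ⌊458/2⌋ × 324 = 229 × 324 mm
C5: ⌊324/2⌋ × 229 = 162 × 229 mm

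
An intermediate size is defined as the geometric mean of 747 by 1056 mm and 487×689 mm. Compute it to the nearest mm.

Short side: √(747 · 487) = √363789 ≈ 603.1 → 603 mm
Long side: √(1056 · 689) = √727584 ≈ 853.0 → 853 mm

603 × 853 mm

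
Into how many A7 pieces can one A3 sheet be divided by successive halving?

Each ISO step halves the sheet: 1 × A3 → 2 × A4 → 4 × A5 → 8 × A6 → …
From A3 to A7 is 4 halving steps: 2^4 = 16.

16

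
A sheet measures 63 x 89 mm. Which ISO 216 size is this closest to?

Aspect ratio 89/63 ≈ 1.413 — close to the ISO √2 ≈ 1.414.
In the B-series (B0 = 1000 × 1414 mm): B8 = 62 × 88 mm.
Off by 2 mm total — nearest standard size.

B8 (62 × 88 mm)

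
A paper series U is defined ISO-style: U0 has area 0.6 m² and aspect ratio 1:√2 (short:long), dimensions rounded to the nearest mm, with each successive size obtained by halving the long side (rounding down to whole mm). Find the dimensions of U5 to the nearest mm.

Let U0's short side be w mm. w · w√2 = 0.6 m² = 600,000 mm², so w ≈ 651.4 mm and w√2 ≈ 921.2 mm → U0 = 651 × 921 mm.
U1: ⌊921/2⌋ × 651 = 460 × 651 mm
U2: ⌊651/2⌋ × 460 = 325 × 460 mm
U3: ⌊460/2⌋ × 325 = 230 × 325 mm
U4: ⌊325/2⌋ × 230 = 162 × 230 mm
U5: ⌊230/2⌋ × 162 = 115 × 162 mm

115 × 162 mm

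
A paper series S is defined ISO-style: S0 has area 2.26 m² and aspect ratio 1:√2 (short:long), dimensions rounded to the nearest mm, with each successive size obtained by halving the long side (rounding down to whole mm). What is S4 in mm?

Let S0's short side be w mm. w · w√2 = 2.26 m² = 2,260,000 mm², so w ≈ 1264.1 mm and w√2 ≈ 1787.8 mm → S0 = 1264 × 1788 mm.
S1: ⌊1788/2⌋ × 1264 = 894 × 1264 mm
S2: ⌊1264/2⌋ × 894 = 632 × 894 mm
S3: ⌊894/2⌋ × 632 = 447 × 632 mm
S4: ⌊632/2⌋ × 447 = 316 × 447 mm

316 × 447 mm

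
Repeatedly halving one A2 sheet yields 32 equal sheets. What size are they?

A7

32 = 2^5, so 5 halving steps.
A2 → A3 → … → A7 after 5 steps.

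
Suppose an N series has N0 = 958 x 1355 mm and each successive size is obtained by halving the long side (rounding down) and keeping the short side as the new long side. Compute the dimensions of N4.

N1: ⌊1355/2⌋ × 958 = 677 × 958 mm
N2: ⌊958/2⌋ × 677 = 479 × 677 mm
N3: ⌊677/2⌋ × 479 = 338 × 479 mm
N4: ⌊479/2⌋ × 338 = 239 × 338 mm

239 × 338 mm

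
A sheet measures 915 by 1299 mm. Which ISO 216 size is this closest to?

Aspect ratio 1299/915 ≈ 1.420 — close to the ISO √2 ≈ 1.414.
In the C-series (envelope sizes, between A and B): C0 = 917 × 1297 mm.
Off by 4 mm total — nearest standard size.

C0 (917 × 1297 mm)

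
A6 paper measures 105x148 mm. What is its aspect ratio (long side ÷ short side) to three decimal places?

148 / 105 = 1.410
ISO 216 targets √2 ≈ 1.414; the -0.005 deviation is from mm rounding.

1.410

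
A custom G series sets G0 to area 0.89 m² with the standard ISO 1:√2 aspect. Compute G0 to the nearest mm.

793 × 1122 mm

Let the short side be w mm. Then w · w√2 = 0.89 m² = 890,000 mm².
w² = 890,000/√2, so w ≈ 793.3 mm; long side = w√2 ≈ 1121.9 mm.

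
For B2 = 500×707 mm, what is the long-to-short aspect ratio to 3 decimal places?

1.414

707 / 500 = 1.414
Matches √2 ≈ 1.414 — the ISO 216 defining ratio.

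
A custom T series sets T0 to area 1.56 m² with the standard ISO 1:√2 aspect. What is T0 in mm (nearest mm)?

1050 × 1485 mm

Let the short side be w mm. Then w · w√2 = 1.56 m² = 1,560,000 mm².
w² = 1,560,000/√2, so w ≈ 1050.3 mm; long side = w√2 ≈ 1485.3 mm.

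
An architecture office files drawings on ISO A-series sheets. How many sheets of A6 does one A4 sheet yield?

4

A4 = 210 × 297 mm; A6 = 105 × 148 mm.
Each halving step doubles the count; 2 steps from A4 to A6.
2^2 = 4.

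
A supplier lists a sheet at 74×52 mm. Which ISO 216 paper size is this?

A8 (52 × 74 mm)

Aspect ratio 74/52 ≈ 1.423 — close to the ISO √2 ≈ 1.414.
In the A-series (A0 area = 1 m²): A8 = 52 × 74 mm.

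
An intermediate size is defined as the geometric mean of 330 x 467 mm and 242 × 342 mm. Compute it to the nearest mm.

Short side: √(330 · 242) = √79860 ≈ 282.6 → 283 mm
Long side: √(467 · 342) = √159714 ≈ 399.6 → 400 mm

283 × 400 mm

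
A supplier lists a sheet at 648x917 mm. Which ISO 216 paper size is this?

C1 (648 × 917 mm)

Aspect ratio 917/648 ≈ 1.415 — close to the ISO √2 ≈ 1.414.
In the C-series (envelope sizes, between A and B): C1 = 648 × 917 mm.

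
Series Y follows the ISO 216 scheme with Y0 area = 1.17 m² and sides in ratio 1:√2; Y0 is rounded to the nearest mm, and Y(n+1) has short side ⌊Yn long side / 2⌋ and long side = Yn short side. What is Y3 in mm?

Let Y0's short side be w mm. w · w√2 = 1.17 m² = 1,170,000 mm², so w ≈ 909.6 mm and w√2 ≈ 1286.3 mm → Y0 = 910 × 1286 mm.
Y1: ⌊1286/2⌋ × 910 = 643 × 910 mm
Y2: ⌊910/2⌋ × 643 = 455 × 643 mm
Y3: ⌊643/2⌋ × 455 = 321 × 455 mm

321 × 455 mm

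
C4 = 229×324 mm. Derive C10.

28 × 40 mm

C5: ⌊324/2⌋ × 229 = 162 × 229 mm
C6: ⌊229/2⌋ × 162 = 114 × 162 mm
C7: ⌊162/2⌋ × 114 = 81 × 114 mm
C8: ⌊114/2⌋ × 81 = 57 × 81 mm
C9: ⌊81/2⌋ × 57 = 40 × 57 mm
C10: ⌊57/2⌋ × 40 = 28 × 40 mm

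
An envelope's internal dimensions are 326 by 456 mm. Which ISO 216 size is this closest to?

Aspect ratio 456/326 ≈ 1.399 (ISO target is √2 ≈ 1.414).
In the C-series (envelope sizes, between A and B): C3 = 324 × 458 mm.
Off by 4 mm total — nearest standard size.

C3 (324 × 458 mm)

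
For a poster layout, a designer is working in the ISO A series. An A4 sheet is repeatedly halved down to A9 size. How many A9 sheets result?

32

A4 = 210 × 297 mm; A9 = 37 × 52 mm.
Each halving step doubles the count; 5 steps from A4 to A9.
2^5 = 32.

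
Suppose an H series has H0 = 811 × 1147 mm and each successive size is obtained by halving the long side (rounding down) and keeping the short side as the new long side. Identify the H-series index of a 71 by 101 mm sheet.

H0: 811 × 1147 mm
H1: 573 × 811 mm
H2: 405 × 573 mm
H3: 286 × 405 mm
H4: 202 × 286 mm
H5: 143 × 202 mm
H6: 101 × 143 mm
H7: 71 × 101 mm
H8: 50 × 71 mm
→ matches H7.

H7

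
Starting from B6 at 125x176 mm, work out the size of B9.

44 × 62 mm

B7: ⌊176/2⌋ × 125 = 88 × 125 mm
B8: ⌊125/2⌋ × 88 = 62 × 88 mm
B9: ⌊88/2⌋ × 62 = 44 × 62 mm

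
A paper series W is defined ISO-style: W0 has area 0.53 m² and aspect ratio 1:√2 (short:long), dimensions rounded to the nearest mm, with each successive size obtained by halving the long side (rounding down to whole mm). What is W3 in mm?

216 × 306 mm

Let W0's short side be w mm. w · w√2 = 0.53 m² = 530,000 mm², so w ≈ 612.2 mm and w√2 ≈ 865.8 mm → W0 = 612 × 866 mm.
W1: ⌊866/2⌋ × 612 = 433 × 612 mm
W2: ⌊612/2⌋ × 433 = 306 × 433 mm
W3: ⌊433/2⌋ × 306 = 216 × 306 mm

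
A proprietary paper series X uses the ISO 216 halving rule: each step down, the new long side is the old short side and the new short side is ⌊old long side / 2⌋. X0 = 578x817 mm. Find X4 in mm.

144 × 204 mm

X1: ⌊817/2⌋ × 578 = 408 × 578 mm
X2: ⌊578/2⌋ × 408 = 289 × 408 mm
X3: ⌊408/2⌋ × 289 = 204 × 289 mm
X4: ⌊289/2⌋ × 204 = 144 × 204 mm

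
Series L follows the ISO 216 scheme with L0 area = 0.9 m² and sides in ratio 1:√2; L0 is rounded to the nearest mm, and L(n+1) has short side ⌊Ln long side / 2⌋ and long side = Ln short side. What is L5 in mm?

141 × 199 mm

Let L0's short side be w mm. w · w√2 = 0.9 m² = 900,000 mm², so w ≈ 797.7 mm and w√2 ≈ 1128.2 mm → L0 = 798 × 1128 mm.
L1: ⌊1128/2⌋ × 798 = 564 × 798 mm
L2: ⌊798/2⌋ × 564 = 399 × 564 mm
L3: ⌊564/2⌋ × 399 = 282 × 399 mm
L4: ⌊399/2⌋ × 282 = 199 × 282 mm
L5: ⌊282/2⌋ × 199 = 141 × 199 mm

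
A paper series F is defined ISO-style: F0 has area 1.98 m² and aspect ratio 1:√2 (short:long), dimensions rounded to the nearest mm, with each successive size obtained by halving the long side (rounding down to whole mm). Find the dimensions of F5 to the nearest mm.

209 × 295 mm

Let F0's short side be w mm. w · w√2 = 1.98 m² = 1,980,000 mm², so w ≈ 1183.2 mm and w√2 ≈ 1673.4 mm → F0 = 1183 × 1673 mm.
F1: ⌊1673/2⌋ × 1183 = 836 × 1183 mm
F2: ⌊1183/2⌋ × 836 = 591 × 836 mm
F3: ⌊836/2⌋ × 591 = 418 × 591 mm
F4: ⌊591/2⌋ × 418 = 295 × 418 mm
F5: ⌊418/2⌋ × 295 = 209 × 295 mm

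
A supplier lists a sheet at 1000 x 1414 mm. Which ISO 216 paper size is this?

B0 (1000 × 1414 mm)

Aspect ratio 1414/1000 ≈ 1.414 — close to the ISO √2 ≈ 1.414.
In the B-series (B0 = 1000 × 1414 mm): B0 = 1000 × 1414 mm.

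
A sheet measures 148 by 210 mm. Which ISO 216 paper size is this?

Aspect ratio 210/148 ≈ 1.419 — close to the ISO √2 ≈ 1.414.
In the A-series (A0 area = 1 m²): A5 = 148 × 210 mm.

A5 (148 × 210 mm)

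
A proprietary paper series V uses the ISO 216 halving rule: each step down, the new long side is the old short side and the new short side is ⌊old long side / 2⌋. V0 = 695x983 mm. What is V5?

122 × 173 mm

V1: ⌊983/2⌋ × 695 = 491 × 695 mm
V2: ⌊695/2⌋ × 491 = 347 × 491 mm
V3: ⌊491/2⌋ × 347 = 245 × 347 mm
V4: ⌊347/2⌋ × 245 = 173 × 245 mm
V5: ⌊245/2⌋ × 173 = 122 × 173 mm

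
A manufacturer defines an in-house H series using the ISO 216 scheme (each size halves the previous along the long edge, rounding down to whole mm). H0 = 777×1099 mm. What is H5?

137 × 194 mm

H1 = 549 × 777 mm (from H0 by 1 halving).
H2: ⌊777/2⌋ × 549 = 388 × 549 mm
H3: ⌊549/2⌋ × 388 = 274 × 388 mm
H4: ⌊388/2⌋ × 274 = 194 × 274 mm
H5: ⌊274/2⌋ × 194 = 137 × 194 mm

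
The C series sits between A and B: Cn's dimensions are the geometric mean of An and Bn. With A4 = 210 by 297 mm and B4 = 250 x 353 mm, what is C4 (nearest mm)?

Short side: √(210 · 250) = √52500 ≈ 229.1 → 229 mm
Long side: √(297 · 353) = √104841 ≈ 323.8 → 324 mm

229 × 324 mm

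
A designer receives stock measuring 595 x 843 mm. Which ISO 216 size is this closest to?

A1 (594 × 841 mm)

Aspect ratio 843/595 ≈ 1.417 — close to the ISO √2 ≈ 1.414.
In the A-series (A0 area = 1 m²): A1 = 594 × 841 mm.
Off by 3 mm total — nearest standard size.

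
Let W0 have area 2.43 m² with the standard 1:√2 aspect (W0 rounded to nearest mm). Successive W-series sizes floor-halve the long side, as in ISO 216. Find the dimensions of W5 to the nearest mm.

Let W0's short side be w mm. w · w√2 = 2.43 m² = 2,430,000 mm², so w ≈ 1310.8 mm and w√2 ≈ 1853.8 mm → W0 = 1311 × 1854 mm.
W1: ⌊1854/2⌋ × 1311 = 927 × 1311 mm
W2: ⌊1311/2⌋ × 927 = 655 × 927 mm
W3: ⌊927/2⌋ × 655 = 463 × 655 mm
W4: ⌊655/2⌋ × 463 = 327 × 463 mm
W5: ⌊463/2⌋ × 327 = 231 × 327 mm

231 × 327 mm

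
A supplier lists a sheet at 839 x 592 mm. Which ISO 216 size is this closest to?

A1 (594 × 841 mm)

Aspect ratio 839/592 ≈ 1.417 — close to the ISO √2 ≈ 1.414.
In the A-series (A0 area = 1 m²): A1 = 594 × 841 mm.
Off by 4 mm total — nearest standard size.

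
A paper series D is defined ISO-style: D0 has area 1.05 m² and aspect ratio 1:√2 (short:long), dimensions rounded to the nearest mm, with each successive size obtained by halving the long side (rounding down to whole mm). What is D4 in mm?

215 × 304 mm

Let D0's short side be w mm. w · w√2 = 1.05 m² = 1,050,000 mm², so w ≈ 861.7 mm and w√2 ≈ 1218.6 mm → D0 = 862 × 1219 mm.
D1: ⌊1219/2⌋ × 862 = 609 × 862 mm
D2: ⌊862/2⌋ × 609 = 431 × 609 mm
D3: ⌊609/2⌋ × 431 = 304 × 431 mm
D4: ⌊431/2⌋ × 304 = 215 × 304 mm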